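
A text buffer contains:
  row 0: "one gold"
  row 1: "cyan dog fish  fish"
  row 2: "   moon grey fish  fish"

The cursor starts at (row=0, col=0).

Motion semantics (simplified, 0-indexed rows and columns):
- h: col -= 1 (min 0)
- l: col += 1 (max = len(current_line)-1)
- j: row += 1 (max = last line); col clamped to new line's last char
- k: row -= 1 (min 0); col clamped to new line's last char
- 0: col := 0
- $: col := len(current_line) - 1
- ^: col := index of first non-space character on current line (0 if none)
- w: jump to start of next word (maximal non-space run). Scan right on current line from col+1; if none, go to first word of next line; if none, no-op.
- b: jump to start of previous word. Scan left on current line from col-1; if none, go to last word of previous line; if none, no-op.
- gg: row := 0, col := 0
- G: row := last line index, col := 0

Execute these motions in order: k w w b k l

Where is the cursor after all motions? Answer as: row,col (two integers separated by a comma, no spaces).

After 1 (k): row=0 col=0 char='o'
After 2 (w): row=0 col=4 char='g'
After 3 (w): row=1 col=0 char='c'
After 4 (b): row=0 col=4 char='g'
After 5 (k): row=0 col=4 char='g'
After 6 (l): row=0 col=5 char='o'

Answer: 0,5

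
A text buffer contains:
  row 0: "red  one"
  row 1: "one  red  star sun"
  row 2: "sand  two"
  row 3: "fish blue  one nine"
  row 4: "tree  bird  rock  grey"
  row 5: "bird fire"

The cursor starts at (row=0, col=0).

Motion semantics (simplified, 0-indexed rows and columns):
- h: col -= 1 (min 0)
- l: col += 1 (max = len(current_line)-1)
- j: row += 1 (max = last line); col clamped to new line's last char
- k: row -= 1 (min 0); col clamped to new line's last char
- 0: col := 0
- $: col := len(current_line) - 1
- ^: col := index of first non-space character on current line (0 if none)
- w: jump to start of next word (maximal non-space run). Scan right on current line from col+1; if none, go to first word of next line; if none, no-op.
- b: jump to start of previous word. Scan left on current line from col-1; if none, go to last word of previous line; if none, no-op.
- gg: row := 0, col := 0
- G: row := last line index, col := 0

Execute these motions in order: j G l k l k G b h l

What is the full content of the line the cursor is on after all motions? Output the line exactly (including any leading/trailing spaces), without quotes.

After 1 (j): row=1 col=0 char='o'
After 2 (G): row=5 col=0 char='b'
After 3 (l): row=5 col=1 char='i'
After 4 (k): row=4 col=1 char='r'
After 5 (l): row=4 col=2 char='e'
After 6 (k): row=3 col=2 char='s'
After 7 (G): row=5 col=0 char='b'
After 8 (b): row=4 col=18 char='g'
After 9 (h): row=4 col=17 char='_'
After 10 (l): row=4 col=18 char='g'

Answer: tree  bird  rock  grey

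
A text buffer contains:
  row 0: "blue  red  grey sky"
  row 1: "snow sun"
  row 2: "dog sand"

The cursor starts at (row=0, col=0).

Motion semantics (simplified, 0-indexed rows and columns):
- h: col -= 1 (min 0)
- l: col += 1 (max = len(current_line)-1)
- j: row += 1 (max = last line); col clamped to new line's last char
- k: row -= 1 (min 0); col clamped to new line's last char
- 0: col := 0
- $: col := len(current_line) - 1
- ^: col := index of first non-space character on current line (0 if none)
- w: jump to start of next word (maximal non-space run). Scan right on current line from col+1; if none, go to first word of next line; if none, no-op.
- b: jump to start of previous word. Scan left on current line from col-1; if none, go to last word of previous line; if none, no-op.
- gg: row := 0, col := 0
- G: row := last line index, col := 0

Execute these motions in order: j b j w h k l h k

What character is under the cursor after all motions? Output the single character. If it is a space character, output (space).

Answer: b

Derivation:
After 1 (j): row=1 col=0 char='s'
After 2 (b): row=0 col=16 char='s'
After 3 (j): row=1 col=7 char='n'
After 4 (w): row=2 col=0 char='d'
After 5 (h): row=2 col=0 char='d'
After 6 (k): row=1 col=0 char='s'
After 7 (l): row=1 col=1 char='n'
After 8 (h): row=1 col=0 char='s'
After 9 (k): row=0 col=0 char='b'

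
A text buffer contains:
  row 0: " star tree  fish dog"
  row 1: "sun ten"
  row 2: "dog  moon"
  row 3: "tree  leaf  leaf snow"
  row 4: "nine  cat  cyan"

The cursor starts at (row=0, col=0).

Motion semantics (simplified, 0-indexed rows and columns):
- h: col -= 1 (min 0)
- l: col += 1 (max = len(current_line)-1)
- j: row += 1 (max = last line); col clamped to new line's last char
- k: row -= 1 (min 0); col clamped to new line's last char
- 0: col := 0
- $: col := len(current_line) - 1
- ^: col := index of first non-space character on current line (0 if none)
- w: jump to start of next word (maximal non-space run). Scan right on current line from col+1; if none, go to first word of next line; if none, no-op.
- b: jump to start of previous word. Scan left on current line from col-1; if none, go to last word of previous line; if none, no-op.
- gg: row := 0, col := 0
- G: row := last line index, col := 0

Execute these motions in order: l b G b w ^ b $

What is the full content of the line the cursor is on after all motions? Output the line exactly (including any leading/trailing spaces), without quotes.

After 1 (l): row=0 col=1 char='s'
After 2 (b): row=0 col=1 char='s'
After 3 (G): row=4 col=0 char='n'
After 4 (b): row=3 col=17 char='s'
After 5 (w): row=4 col=0 char='n'
After 6 (^): row=4 col=0 char='n'
After 7 (b): row=3 col=17 char='s'
After 8 ($): row=3 col=20 char='w'

Answer: tree  leaf  leaf snow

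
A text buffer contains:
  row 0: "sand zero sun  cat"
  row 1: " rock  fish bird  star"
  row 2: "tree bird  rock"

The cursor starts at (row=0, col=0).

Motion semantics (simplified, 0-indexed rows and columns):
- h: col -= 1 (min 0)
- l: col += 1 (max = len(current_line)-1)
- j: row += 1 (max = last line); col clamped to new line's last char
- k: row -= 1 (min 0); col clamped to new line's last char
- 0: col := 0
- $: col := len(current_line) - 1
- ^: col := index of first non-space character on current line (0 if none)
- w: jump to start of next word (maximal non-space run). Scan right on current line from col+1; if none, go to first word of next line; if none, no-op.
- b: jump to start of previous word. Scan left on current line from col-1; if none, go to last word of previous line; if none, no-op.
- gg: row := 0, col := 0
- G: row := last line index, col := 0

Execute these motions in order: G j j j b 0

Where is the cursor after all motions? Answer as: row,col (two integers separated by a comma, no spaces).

After 1 (G): row=2 col=0 char='t'
After 2 (j): row=2 col=0 char='t'
After 3 (j): row=2 col=0 char='t'
After 4 (j): row=2 col=0 char='t'
After 5 (b): row=1 col=18 char='s'
After 6 (0): row=1 col=0 char='_'

Answer: 1,0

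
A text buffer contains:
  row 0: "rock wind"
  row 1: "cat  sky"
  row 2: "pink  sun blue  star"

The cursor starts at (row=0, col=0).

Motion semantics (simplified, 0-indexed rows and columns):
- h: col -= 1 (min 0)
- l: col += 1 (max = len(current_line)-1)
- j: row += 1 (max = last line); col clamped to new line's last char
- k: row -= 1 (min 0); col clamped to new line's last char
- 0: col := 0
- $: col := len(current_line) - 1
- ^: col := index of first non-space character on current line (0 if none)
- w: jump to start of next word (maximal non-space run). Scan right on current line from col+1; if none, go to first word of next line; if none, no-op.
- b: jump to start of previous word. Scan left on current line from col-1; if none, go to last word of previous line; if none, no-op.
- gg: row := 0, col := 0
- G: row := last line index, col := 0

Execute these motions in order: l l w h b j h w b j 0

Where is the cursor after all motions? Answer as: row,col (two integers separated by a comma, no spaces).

After 1 (l): row=0 col=1 char='o'
After 2 (l): row=0 col=2 char='c'
After 3 (w): row=0 col=5 char='w'
After 4 (h): row=0 col=4 char='_'
After 5 (b): row=0 col=0 char='r'
After 6 (j): row=1 col=0 char='c'
After 7 (h): row=1 col=0 char='c'
After 8 (w): row=1 col=5 char='s'
After 9 (b): row=1 col=0 char='c'
After 10 (j): row=2 col=0 char='p'
After 11 (0): row=2 col=0 char='p'

Answer: 2,0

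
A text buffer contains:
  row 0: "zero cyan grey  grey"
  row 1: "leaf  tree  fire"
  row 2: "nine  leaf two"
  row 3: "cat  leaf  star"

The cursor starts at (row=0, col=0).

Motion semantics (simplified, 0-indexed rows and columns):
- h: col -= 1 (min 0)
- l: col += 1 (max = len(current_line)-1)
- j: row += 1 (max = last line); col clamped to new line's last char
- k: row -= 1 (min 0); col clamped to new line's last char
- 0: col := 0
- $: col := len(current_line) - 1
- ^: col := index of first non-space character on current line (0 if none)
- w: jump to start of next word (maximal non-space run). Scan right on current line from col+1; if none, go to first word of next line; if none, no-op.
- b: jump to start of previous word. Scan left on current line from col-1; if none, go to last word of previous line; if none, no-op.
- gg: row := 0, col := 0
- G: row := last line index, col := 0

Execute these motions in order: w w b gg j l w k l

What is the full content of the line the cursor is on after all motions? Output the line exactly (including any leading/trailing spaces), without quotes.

Answer: zero cyan grey  grey

Derivation:
After 1 (w): row=0 col=5 char='c'
After 2 (w): row=0 col=10 char='g'
After 3 (b): row=0 col=5 char='c'
After 4 (gg): row=0 col=0 char='z'
After 5 (j): row=1 col=0 char='l'
After 6 (l): row=1 col=1 char='e'
After 7 (w): row=1 col=6 char='t'
After 8 (k): row=0 col=6 char='y'
After 9 (l): row=0 col=7 char='a'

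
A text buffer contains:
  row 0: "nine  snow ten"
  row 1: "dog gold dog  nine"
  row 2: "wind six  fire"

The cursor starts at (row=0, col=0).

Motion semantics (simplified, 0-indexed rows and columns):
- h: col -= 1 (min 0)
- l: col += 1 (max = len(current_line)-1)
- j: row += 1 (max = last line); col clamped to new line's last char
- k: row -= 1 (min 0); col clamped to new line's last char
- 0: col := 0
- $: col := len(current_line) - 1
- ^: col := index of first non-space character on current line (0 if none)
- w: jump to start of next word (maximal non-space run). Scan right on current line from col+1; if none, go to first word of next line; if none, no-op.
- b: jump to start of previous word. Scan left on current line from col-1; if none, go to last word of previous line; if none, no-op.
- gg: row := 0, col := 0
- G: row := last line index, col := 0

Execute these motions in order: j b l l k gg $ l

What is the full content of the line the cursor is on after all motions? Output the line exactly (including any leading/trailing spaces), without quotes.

After 1 (j): row=1 col=0 char='d'
After 2 (b): row=0 col=11 char='t'
After 3 (l): row=0 col=12 char='e'
After 4 (l): row=0 col=13 char='n'
After 5 (k): row=0 col=13 char='n'
After 6 (gg): row=0 col=0 char='n'
After 7 ($): row=0 col=13 char='n'
After 8 (l): row=0 col=13 char='n'

Answer: nine  snow ten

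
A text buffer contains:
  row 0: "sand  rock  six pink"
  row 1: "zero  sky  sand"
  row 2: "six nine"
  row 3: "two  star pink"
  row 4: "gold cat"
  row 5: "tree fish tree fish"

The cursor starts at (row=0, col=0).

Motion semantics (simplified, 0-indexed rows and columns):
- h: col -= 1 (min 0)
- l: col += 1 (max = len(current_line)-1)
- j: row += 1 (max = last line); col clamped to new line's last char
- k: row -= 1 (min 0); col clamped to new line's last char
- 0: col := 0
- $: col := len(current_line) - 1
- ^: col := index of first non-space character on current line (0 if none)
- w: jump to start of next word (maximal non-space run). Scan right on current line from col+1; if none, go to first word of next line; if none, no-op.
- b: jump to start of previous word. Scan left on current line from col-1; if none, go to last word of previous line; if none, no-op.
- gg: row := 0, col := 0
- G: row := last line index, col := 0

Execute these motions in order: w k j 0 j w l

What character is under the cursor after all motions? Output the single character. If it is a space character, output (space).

Answer: i

Derivation:
After 1 (w): row=0 col=6 char='r'
After 2 (k): row=0 col=6 char='r'
After 3 (j): row=1 col=6 char='s'
After 4 (0): row=1 col=0 char='z'
After 5 (j): row=2 col=0 char='s'
After 6 (w): row=2 col=4 char='n'
After 7 (l): row=2 col=5 char='i'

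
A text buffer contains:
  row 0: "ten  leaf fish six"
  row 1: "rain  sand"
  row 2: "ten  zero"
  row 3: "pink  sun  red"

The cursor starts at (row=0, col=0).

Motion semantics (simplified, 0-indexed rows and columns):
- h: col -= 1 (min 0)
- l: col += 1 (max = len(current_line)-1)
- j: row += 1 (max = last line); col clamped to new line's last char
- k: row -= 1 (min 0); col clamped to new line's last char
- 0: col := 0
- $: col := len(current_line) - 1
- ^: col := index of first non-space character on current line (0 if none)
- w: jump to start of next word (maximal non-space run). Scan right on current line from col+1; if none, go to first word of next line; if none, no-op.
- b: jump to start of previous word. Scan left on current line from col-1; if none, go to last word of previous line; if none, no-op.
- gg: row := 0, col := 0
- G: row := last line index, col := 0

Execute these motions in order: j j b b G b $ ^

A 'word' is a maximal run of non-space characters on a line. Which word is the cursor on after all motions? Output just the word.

After 1 (j): row=1 col=0 char='r'
After 2 (j): row=2 col=0 char='t'
After 3 (b): row=1 col=6 char='s'
After 4 (b): row=1 col=0 char='r'
After 5 (G): row=3 col=0 char='p'
After 6 (b): row=2 col=5 char='z'
After 7 ($): row=2 col=8 char='o'
After 8 (^): row=2 col=0 char='t'

Answer: ten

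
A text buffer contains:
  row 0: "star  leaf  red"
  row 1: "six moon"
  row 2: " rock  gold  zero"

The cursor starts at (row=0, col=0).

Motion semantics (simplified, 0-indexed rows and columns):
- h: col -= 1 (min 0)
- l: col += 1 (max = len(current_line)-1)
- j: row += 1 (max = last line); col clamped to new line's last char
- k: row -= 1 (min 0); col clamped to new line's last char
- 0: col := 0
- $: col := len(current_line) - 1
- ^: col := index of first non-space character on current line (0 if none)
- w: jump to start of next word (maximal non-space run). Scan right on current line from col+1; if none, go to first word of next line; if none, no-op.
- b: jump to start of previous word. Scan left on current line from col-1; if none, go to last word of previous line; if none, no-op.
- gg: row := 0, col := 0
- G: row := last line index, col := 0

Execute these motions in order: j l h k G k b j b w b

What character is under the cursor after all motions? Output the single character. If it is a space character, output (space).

Answer: m

Derivation:
After 1 (j): row=1 col=0 char='s'
After 2 (l): row=1 col=1 char='i'
After 3 (h): row=1 col=0 char='s'
After 4 (k): row=0 col=0 char='s'
After 5 (G): row=2 col=0 char='_'
After 6 (k): row=1 col=0 char='s'
After 7 (b): row=0 col=12 char='r'
After 8 (j): row=1 col=7 char='n'
After 9 (b): row=1 col=4 char='m'
After 10 (w): row=2 col=1 char='r'
After 11 (b): row=1 col=4 char='m'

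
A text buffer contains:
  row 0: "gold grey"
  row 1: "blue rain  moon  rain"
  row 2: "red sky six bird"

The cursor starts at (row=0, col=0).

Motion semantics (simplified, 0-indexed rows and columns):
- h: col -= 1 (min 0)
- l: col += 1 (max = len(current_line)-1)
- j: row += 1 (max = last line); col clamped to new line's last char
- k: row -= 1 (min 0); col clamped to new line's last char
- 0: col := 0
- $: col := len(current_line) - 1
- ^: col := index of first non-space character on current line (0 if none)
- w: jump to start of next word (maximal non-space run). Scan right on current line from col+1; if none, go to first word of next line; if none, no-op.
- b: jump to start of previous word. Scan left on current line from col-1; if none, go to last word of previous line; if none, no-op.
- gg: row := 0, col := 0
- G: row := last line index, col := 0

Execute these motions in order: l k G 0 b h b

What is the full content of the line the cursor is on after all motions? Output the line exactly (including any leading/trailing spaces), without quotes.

After 1 (l): row=0 col=1 char='o'
After 2 (k): row=0 col=1 char='o'
After 3 (G): row=2 col=0 char='r'
After 4 (0): row=2 col=0 char='r'
After 5 (b): row=1 col=17 char='r'
After 6 (h): row=1 col=16 char='_'
After 7 (b): row=1 col=11 char='m'

Answer: blue rain  moon  rain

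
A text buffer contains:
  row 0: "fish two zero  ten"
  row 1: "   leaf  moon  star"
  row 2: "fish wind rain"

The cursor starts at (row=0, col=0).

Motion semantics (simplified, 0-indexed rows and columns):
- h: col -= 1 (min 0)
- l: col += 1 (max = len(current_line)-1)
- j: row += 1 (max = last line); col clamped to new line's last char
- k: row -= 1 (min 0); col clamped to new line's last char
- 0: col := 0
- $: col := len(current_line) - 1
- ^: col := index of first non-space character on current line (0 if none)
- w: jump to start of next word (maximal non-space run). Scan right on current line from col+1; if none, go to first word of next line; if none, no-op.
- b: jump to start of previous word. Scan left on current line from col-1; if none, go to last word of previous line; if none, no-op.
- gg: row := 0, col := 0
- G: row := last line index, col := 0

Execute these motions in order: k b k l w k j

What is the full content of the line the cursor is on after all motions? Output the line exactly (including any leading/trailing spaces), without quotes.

Answer:    leaf  moon  star

Derivation:
After 1 (k): row=0 col=0 char='f'
After 2 (b): row=0 col=0 char='f'
After 3 (k): row=0 col=0 char='f'
After 4 (l): row=0 col=1 char='i'
After 5 (w): row=0 col=5 char='t'
After 6 (k): row=0 col=5 char='t'
After 7 (j): row=1 col=5 char='a'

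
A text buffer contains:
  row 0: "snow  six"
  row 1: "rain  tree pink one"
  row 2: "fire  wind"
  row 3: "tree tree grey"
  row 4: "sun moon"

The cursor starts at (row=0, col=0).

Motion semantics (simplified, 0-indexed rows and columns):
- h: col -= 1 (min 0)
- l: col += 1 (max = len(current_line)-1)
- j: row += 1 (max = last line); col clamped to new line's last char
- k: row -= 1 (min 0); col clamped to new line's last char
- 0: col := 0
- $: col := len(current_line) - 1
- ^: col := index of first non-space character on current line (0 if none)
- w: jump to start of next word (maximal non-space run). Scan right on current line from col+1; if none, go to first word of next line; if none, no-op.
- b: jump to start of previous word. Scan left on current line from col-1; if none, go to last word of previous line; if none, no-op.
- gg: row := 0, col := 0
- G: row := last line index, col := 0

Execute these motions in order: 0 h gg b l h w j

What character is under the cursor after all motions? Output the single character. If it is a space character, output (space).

Answer: t

Derivation:
After 1 (0): row=0 col=0 char='s'
After 2 (h): row=0 col=0 char='s'
After 3 (gg): row=0 col=0 char='s'
After 4 (b): row=0 col=0 char='s'
After 5 (l): row=0 col=1 char='n'
After 6 (h): row=0 col=0 char='s'
After 7 (w): row=0 col=6 char='s'
After 8 (j): row=1 col=6 char='t'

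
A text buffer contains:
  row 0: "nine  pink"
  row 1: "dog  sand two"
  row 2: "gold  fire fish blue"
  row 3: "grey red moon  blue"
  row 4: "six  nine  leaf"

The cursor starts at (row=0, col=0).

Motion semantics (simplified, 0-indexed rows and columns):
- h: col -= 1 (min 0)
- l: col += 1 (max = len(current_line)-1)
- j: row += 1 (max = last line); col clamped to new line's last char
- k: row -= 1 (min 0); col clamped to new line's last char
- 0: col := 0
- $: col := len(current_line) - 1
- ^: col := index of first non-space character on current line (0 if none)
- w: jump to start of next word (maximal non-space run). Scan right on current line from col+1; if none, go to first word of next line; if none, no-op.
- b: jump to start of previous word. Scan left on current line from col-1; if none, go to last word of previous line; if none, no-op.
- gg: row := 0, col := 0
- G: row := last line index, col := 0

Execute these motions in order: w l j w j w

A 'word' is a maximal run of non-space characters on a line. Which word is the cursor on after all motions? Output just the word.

After 1 (w): row=0 col=6 char='p'
After 2 (l): row=0 col=7 char='i'
After 3 (j): row=1 col=7 char='n'
After 4 (w): row=1 col=10 char='t'
After 5 (j): row=2 col=10 char='_'
After 6 (w): row=2 col=11 char='f'

Answer: fish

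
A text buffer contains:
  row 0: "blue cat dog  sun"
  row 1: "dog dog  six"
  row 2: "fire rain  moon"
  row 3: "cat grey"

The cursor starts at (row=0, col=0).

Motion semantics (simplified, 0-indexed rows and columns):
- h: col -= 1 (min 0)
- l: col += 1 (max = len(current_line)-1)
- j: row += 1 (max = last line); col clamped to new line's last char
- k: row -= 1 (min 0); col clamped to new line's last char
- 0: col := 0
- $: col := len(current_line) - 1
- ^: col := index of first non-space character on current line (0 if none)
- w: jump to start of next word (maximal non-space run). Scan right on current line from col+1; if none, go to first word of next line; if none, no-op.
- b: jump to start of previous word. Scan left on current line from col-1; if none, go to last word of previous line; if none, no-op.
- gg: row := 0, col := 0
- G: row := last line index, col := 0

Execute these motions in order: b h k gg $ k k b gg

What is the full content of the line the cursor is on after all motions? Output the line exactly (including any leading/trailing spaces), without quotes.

After 1 (b): row=0 col=0 char='b'
After 2 (h): row=0 col=0 char='b'
After 3 (k): row=0 col=0 char='b'
After 4 (gg): row=0 col=0 char='b'
After 5 ($): row=0 col=16 char='n'
After 6 (k): row=0 col=16 char='n'
After 7 (k): row=0 col=16 char='n'
After 8 (b): row=0 col=14 char='s'
After 9 (gg): row=0 col=0 char='b'

Answer: blue cat dog  sun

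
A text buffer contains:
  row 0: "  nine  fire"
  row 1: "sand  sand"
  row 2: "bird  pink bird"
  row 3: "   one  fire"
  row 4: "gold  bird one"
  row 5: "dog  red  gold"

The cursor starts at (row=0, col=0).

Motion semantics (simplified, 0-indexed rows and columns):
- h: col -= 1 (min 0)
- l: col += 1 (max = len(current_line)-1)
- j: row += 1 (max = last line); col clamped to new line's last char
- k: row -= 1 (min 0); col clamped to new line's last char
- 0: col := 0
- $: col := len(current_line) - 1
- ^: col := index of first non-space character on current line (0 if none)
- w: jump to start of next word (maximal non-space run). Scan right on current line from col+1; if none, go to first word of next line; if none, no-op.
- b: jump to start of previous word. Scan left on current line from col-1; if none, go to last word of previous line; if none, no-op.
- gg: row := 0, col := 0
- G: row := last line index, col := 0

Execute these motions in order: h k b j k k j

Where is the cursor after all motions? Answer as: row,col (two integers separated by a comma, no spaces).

After 1 (h): row=0 col=0 char='_'
After 2 (k): row=0 col=0 char='_'
After 3 (b): row=0 col=0 char='_'
After 4 (j): row=1 col=0 char='s'
After 5 (k): row=0 col=0 char='_'
After 6 (k): row=0 col=0 char='_'
After 7 (j): row=1 col=0 char='s'

Answer: 1,0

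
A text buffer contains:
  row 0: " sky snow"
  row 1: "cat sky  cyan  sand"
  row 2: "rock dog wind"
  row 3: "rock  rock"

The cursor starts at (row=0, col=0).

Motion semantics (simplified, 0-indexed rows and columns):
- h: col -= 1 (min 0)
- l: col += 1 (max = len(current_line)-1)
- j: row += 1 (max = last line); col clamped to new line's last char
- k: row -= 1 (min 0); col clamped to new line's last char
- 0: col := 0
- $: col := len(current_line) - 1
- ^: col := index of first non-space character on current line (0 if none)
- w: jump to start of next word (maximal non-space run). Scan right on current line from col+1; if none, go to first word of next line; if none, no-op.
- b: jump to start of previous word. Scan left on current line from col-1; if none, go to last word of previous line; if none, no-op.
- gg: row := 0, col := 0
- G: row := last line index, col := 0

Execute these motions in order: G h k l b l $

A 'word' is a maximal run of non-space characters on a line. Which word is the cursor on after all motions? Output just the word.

After 1 (G): row=3 col=0 char='r'
After 2 (h): row=3 col=0 char='r'
After 3 (k): row=2 col=0 char='r'
After 4 (l): row=2 col=1 char='o'
After 5 (b): row=2 col=0 char='r'
After 6 (l): row=2 col=1 char='o'
After 7 ($): row=2 col=12 char='d'

Answer: wind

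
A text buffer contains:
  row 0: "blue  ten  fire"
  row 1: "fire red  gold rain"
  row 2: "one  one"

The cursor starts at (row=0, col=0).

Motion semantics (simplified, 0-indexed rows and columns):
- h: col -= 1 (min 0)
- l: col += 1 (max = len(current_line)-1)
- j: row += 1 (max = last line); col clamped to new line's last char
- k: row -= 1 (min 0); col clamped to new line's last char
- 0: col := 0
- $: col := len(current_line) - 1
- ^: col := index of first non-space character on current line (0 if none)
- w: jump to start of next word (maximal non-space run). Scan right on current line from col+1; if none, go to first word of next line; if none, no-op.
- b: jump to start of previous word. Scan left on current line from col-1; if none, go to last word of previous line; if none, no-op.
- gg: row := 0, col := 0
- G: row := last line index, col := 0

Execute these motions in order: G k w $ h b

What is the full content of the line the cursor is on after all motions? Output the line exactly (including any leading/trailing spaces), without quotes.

Answer: fire red  gold rain

Derivation:
After 1 (G): row=2 col=0 char='o'
After 2 (k): row=1 col=0 char='f'
After 3 (w): row=1 col=5 char='r'
After 4 ($): row=1 col=18 char='n'
After 5 (h): row=1 col=17 char='i'
After 6 (b): row=1 col=15 char='r'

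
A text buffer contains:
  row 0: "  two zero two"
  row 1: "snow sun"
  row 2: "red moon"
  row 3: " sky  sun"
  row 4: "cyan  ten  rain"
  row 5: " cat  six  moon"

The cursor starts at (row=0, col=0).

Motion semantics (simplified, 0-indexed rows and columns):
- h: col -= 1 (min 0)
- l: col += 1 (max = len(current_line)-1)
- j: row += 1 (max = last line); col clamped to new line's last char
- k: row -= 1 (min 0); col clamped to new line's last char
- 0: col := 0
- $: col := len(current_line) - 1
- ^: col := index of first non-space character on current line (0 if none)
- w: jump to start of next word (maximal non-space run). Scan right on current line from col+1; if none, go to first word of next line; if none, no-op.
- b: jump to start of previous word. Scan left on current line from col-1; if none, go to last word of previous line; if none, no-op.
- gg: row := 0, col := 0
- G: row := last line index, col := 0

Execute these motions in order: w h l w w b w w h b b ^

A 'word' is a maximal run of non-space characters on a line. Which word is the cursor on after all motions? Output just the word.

After 1 (w): row=0 col=2 char='t'
After 2 (h): row=0 col=1 char='_'
After 3 (l): row=0 col=2 char='t'
After 4 (w): row=0 col=6 char='z'
After 5 (w): row=0 col=11 char='t'
After 6 (b): row=0 col=6 char='z'
After 7 (w): row=0 col=11 char='t'
After 8 (w): row=1 col=0 char='s'
After 9 (h): row=1 col=0 char='s'
After 10 (b): row=0 col=11 char='t'
After 11 (b): row=0 col=6 char='z'
After 12 (^): row=0 col=2 char='t'

Answer: two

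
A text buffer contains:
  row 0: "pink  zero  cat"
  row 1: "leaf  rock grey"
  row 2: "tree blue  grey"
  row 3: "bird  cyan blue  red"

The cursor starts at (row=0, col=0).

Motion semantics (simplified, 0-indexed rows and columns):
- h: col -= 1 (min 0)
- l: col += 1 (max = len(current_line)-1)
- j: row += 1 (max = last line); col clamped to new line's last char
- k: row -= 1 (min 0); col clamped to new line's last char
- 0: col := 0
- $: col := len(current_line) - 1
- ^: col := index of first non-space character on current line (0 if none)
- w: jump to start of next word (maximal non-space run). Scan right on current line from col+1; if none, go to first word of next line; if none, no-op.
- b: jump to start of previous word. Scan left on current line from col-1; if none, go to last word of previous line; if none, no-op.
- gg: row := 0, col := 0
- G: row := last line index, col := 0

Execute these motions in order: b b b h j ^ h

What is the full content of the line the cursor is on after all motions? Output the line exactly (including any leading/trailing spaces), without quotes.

Answer: leaf  rock grey

Derivation:
After 1 (b): row=0 col=0 char='p'
After 2 (b): row=0 col=0 char='p'
After 3 (b): row=0 col=0 char='p'
After 4 (h): row=0 col=0 char='p'
After 5 (j): row=1 col=0 char='l'
After 6 (^): row=1 col=0 char='l'
After 7 (h): row=1 col=0 char='l'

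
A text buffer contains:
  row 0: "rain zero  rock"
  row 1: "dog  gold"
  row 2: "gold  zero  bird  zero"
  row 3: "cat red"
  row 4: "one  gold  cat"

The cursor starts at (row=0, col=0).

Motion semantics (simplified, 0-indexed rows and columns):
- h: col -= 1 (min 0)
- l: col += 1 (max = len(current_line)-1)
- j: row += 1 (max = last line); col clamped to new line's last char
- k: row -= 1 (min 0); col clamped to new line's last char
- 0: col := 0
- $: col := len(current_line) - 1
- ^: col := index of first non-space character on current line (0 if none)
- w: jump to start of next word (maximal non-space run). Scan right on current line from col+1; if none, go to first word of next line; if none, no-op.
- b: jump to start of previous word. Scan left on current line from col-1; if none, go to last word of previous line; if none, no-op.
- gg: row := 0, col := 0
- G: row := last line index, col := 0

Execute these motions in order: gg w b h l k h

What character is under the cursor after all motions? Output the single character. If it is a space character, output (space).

After 1 (gg): row=0 col=0 char='r'
After 2 (w): row=0 col=5 char='z'
After 3 (b): row=0 col=0 char='r'
After 4 (h): row=0 col=0 char='r'
After 5 (l): row=0 col=1 char='a'
After 6 (k): row=0 col=1 char='a'
After 7 (h): row=0 col=0 char='r'

Answer: r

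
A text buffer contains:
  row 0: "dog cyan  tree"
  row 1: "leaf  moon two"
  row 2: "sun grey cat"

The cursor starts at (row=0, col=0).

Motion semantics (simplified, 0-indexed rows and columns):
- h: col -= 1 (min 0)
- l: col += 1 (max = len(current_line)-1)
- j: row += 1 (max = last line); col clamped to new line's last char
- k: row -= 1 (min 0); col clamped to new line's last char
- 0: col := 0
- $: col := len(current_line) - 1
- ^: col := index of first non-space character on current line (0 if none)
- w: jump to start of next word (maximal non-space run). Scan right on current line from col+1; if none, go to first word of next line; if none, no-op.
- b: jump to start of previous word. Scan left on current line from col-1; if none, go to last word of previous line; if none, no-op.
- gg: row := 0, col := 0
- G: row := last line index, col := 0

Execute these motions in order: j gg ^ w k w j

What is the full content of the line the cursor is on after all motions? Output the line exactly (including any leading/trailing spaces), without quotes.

After 1 (j): row=1 col=0 char='l'
After 2 (gg): row=0 col=0 char='d'
After 3 (^): row=0 col=0 char='d'
After 4 (w): row=0 col=4 char='c'
After 5 (k): row=0 col=4 char='c'
After 6 (w): row=0 col=10 char='t'
After 7 (j): row=1 col=10 char='_'

Answer: leaf  moon two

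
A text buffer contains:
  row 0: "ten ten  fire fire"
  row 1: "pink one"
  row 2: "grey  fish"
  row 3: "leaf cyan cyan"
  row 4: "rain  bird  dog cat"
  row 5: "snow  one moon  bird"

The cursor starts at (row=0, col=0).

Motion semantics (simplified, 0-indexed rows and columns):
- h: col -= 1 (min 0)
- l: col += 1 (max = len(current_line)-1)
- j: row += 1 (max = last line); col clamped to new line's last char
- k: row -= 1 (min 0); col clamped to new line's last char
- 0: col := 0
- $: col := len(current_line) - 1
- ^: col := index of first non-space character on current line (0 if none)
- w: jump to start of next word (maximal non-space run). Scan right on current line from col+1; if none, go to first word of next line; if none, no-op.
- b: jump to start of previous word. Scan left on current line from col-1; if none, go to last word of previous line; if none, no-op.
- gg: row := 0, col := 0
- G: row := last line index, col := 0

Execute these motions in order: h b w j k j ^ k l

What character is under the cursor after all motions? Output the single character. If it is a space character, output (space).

After 1 (h): row=0 col=0 char='t'
After 2 (b): row=0 col=0 char='t'
After 3 (w): row=0 col=4 char='t'
After 4 (j): row=1 col=4 char='_'
After 5 (k): row=0 col=4 char='t'
After 6 (j): row=1 col=4 char='_'
After 7 (^): row=1 col=0 char='p'
After 8 (k): row=0 col=0 char='t'
After 9 (l): row=0 col=1 char='e'

Answer: e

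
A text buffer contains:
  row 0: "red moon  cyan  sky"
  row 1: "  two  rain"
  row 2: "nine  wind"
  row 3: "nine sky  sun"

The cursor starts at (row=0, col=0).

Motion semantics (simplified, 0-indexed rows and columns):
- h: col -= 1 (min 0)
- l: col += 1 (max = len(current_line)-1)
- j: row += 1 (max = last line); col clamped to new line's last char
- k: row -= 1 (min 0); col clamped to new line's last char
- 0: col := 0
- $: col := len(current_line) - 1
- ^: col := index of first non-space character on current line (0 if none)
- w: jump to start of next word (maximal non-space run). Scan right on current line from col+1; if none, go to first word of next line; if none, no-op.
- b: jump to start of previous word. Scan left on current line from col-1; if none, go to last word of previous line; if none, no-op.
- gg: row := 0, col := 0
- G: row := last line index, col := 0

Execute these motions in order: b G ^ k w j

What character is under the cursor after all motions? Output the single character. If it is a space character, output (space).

After 1 (b): row=0 col=0 char='r'
After 2 (G): row=3 col=0 char='n'
After 3 (^): row=3 col=0 char='n'
After 4 (k): row=2 col=0 char='n'
After 5 (w): row=2 col=6 char='w'
After 6 (j): row=3 col=6 char='k'

Answer: k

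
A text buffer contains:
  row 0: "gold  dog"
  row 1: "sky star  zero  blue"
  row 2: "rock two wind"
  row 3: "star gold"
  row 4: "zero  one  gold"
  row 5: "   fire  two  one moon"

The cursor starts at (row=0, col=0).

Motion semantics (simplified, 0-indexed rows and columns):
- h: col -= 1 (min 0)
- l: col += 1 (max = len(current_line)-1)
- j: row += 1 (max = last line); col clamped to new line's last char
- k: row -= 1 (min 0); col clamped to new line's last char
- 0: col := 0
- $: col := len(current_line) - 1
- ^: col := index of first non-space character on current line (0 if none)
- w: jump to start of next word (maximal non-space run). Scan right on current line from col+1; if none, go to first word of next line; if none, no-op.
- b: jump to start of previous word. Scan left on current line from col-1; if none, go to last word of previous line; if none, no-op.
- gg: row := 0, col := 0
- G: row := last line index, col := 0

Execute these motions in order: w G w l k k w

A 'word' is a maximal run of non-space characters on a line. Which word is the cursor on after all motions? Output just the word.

Answer: gold

Derivation:
After 1 (w): row=0 col=6 char='d'
After 2 (G): row=5 col=0 char='_'
After 3 (w): row=5 col=3 char='f'
After 4 (l): row=5 col=4 char='i'
After 5 (k): row=4 col=4 char='_'
After 6 (k): row=3 col=4 char='_'
After 7 (w): row=3 col=5 char='g'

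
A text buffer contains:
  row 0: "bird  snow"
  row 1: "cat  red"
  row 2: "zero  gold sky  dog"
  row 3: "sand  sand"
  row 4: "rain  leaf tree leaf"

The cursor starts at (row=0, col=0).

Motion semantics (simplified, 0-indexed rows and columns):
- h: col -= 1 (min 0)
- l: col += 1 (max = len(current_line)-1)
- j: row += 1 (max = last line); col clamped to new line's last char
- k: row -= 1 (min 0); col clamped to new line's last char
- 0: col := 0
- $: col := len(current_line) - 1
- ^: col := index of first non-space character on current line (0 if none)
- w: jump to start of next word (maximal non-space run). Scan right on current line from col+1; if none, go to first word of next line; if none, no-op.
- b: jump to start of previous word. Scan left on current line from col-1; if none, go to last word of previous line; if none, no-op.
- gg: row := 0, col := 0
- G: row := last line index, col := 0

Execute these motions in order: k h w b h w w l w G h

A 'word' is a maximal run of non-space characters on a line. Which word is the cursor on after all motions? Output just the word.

Answer: rain

Derivation:
After 1 (k): row=0 col=0 char='b'
After 2 (h): row=0 col=0 char='b'
After 3 (w): row=0 col=6 char='s'
After 4 (b): row=0 col=0 char='b'
After 5 (h): row=0 col=0 char='b'
After 6 (w): row=0 col=6 char='s'
After 7 (w): row=1 col=0 char='c'
After 8 (l): row=1 col=1 char='a'
After 9 (w): row=1 col=5 char='r'
After 10 (G): row=4 col=0 char='r'
After 11 (h): row=4 col=0 char='r'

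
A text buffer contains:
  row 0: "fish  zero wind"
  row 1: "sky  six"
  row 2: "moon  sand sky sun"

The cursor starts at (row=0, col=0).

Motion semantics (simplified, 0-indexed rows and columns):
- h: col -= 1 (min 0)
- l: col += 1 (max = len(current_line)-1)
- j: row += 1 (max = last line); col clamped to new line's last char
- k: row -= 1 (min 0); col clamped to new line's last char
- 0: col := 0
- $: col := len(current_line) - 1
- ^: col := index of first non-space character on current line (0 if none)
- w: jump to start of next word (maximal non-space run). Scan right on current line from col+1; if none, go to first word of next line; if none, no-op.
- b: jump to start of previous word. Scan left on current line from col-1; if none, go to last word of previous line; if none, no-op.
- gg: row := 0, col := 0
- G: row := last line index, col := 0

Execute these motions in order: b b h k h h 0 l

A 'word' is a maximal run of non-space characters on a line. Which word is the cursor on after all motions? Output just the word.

After 1 (b): row=0 col=0 char='f'
After 2 (b): row=0 col=0 char='f'
After 3 (h): row=0 col=0 char='f'
After 4 (k): row=0 col=0 char='f'
After 5 (h): row=0 col=0 char='f'
After 6 (h): row=0 col=0 char='f'
After 7 (0): row=0 col=0 char='f'
After 8 (l): row=0 col=1 char='i'

Answer: fish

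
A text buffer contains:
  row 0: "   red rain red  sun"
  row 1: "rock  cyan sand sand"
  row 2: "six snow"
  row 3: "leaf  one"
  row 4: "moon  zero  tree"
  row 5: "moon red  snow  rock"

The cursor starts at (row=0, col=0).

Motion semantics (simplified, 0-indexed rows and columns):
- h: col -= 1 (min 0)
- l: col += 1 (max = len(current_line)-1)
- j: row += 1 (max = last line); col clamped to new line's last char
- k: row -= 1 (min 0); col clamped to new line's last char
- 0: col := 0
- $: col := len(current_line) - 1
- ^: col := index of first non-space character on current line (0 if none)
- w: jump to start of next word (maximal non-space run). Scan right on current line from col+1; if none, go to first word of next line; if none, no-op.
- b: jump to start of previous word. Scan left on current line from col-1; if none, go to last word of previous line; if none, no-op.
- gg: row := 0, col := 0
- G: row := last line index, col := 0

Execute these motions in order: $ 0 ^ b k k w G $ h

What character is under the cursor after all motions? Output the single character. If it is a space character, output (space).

After 1 ($): row=0 col=19 char='n'
After 2 (0): row=0 col=0 char='_'
After 3 (^): row=0 col=3 char='r'
After 4 (b): row=0 col=3 char='r'
After 5 (k): row=0 col=3 char='r'
After 6 (k): row=0 col=3 char='r'
After 7 (w): row=0 col=7 char='r'
After 8 (G): row=5 col=0 char='m'
After 9 ($): row=5 col=19 char='k'
After 10 (h): row=5 col=18 char='c'

Answer: c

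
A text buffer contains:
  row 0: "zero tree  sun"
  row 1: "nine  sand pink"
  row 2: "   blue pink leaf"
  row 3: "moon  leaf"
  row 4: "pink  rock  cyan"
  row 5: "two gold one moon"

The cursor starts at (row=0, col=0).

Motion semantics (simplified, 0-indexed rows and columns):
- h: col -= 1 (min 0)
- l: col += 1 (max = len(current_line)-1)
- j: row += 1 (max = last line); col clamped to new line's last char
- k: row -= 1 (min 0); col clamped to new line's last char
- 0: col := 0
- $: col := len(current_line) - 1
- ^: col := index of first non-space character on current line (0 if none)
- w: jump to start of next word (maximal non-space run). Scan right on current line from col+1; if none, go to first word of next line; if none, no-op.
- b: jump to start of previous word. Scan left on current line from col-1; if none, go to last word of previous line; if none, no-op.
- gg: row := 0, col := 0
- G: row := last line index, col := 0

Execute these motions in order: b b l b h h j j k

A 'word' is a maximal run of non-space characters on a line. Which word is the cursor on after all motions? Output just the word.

After 1 (b): row=0 col=0 char='z'
After 2 (b): row=0 col=0 char='z'
After 3 (l): row=0 col=1 char='e'
After 4 (b): row=0 col=0 char='z'
After 5 (h): row=0 col=0 char='z'
After 6 (h): row=0 col=0 char='z'
After 7 (j): row=1 col=0 char='n'
After 8 (j): row=2 col=0 char='_'
After 9 (k): row=1 col=0 char='n'

Answer: nine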